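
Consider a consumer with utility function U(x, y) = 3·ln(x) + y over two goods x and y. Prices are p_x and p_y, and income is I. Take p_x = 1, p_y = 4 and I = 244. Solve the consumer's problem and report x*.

MU_x = 3/x, MU_y = 1. Tangency: 3/x = p_x/p_y.
So x*(p_x,p_y) = 3·p_y/p_x, independent of income; and y* = (I − 3·p_y)/p_y.
At the given prices: x* = 3·4/1 = 12.

x* = 12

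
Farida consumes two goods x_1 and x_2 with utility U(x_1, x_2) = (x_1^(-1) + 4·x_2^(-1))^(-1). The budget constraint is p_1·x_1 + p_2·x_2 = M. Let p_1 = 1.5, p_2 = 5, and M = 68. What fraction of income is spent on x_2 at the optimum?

share on x_2 = 0.785

MRS = MU_x_1/MU_x_2 = (1/4)·(x_2/x_1)^(2). Set equal to p_1/p_2.
Solve for the ratio: x_2/x_1 = [4·p_1/p_2]^(0.5).
With the ratio pinned down, the budget gives x_1* = M/(p_1 + p_2·(x_2/x_1)) and x_2* = (x_2/x_1)·x_1*.
Numerically x_2/x_1 = 1.095445, so x_1* = 68/(1.5 + 5·1.095445) = 9.746 and x_2* = 1.095445·9.746 = 10.6762.
Expenditure on x_2: 5·10.6762 = 53.381; share = 0.785.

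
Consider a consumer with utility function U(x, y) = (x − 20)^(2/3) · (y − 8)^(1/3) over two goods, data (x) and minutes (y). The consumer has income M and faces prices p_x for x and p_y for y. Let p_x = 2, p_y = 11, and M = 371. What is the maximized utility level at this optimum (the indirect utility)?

V = 36.4212

After buying the subsistence bundle (20, 8), a share 2/3 of the remaining income goes to x: x* = 20 + 2/3·(M − 20p_x − 8p_y)/p_x.
Discretionary income = 371 − 20·2 − 8·11 = 243; x* = 20 + 2/3·243/2 = 101; y* = 8 + 1/3·243/11 = 15.3636.
Utility at the optimum: U(101, 15.3636) = 36.4212.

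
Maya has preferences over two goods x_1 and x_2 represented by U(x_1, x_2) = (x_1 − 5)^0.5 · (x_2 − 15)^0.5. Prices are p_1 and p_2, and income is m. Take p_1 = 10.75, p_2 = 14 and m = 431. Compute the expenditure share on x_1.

share on x_1 = 0.3187

After buying the subsistence bundle (5, 15), a share 0.5 of the remaining income goes to x_1: x_1* = 5 + 0.5·(m − 5p_1 − 15p_2)/p_1.
Discretionary income = 431 − 5·10.75 − 15·14 = 167.25; x_1* = 5 + 0.5·167.25/10.75 = 12.7791; x_2* = 15 + 0.5·167.25/14 = 20.9732.
Expenditure on x_1: 10.75·12.7791 = 137.375; share = 0.3187.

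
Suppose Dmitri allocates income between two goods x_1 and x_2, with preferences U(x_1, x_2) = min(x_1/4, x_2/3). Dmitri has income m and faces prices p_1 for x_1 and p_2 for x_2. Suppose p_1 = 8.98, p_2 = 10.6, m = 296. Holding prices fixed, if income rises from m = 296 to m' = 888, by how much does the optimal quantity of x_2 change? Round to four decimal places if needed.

Leontief preferences: the optimum is at the kink where x_1/4 = x_2/3, i.e. x_2 = (3/4)·x_1.
Budget: p_1·x_1 + p_2·(3/4)·x_1 = m, so (4·p_1 + 3·p_2)·x_1 = 4·m.
Demand: x_1*(p_1,p_2,m) = 4·m/(4·p_1 + 3·p_2), x_2* = 3·m/(4·p_1 + 3·p_2).
Here 4·8.98 + 3·10.6 = 67.72, giving x_2* = 13.1128.
At m' = 888: x_2* = 39.3385. Change: 39.3385 − 13.1128 = 26.2256.

Δx_2* = 26.2256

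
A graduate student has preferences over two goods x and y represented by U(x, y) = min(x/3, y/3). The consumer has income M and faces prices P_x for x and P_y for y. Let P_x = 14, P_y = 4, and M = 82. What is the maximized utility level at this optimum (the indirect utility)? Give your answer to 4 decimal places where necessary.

V = 1.5185

With perfect complements, no substitution: consume in ratio x:y = 3:3.
Budget: P_x·x + P_y·x = M, so (3·P_x + 3·P_y)·x = 3·M.
Demand: x*(P_x,P_y,M) = 3·M/(3·P_x + 3·P_y), y* = 3·M/(3·P_x + 3·P_y).
Here 3·14 + 3·4 = 54, giving x* = 4.5556 and y* = 4.5556.
Utility at the optimum: U(4.5556, 4.5556) = 1.5185.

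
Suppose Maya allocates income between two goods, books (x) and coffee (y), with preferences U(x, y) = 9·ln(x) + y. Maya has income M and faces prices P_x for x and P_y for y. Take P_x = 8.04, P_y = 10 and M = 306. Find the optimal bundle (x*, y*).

x* = 11.194, y* = 21.6

MU_x = 9/x, MU_y = 1. Tangency: 9/x = P_x/P_y.
So x*(P_x,P_y) = 9·P_y/P_x, independent of income; and y* = (M − 9·P_y)/P_y.
At the given prices: x* = 9·10/8.04 = 11.194, and y* = 21.6.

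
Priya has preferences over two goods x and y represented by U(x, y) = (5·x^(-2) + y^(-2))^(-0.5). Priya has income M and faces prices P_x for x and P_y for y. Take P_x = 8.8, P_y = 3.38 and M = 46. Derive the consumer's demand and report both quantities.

x* = 3.9933, y* = 3.2127

From the CES first-order condition, 5·(y/x)^(3) = P_x/P_y.
Solve for the ratio: y/x = [(1/5)·P_x/P_y]^(1/3).
Substitute y = (y/x)·x into the budget: x* = M/(P_x + P_y·(y/x)).
Numerically y/x = 0.804511, so x* = 46/(8.8 + 3.38·0.804511) = 3.9933 and y* = 0.804511·3.9933 = 3.2127.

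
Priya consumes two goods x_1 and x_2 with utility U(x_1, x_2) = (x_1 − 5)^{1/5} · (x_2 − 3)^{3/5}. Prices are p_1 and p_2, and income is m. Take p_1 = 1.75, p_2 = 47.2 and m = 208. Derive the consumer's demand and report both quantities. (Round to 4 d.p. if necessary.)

x_1* = 13.2357, x_2* = 3.916

Discretionary income = 208 − 5·1.75 − 3·47.2 = 57.65; x_1* = 5 + 0.25·57.65/1.75 = 13.2357; x_2* = 3 + 0.75·57.65/47.2 = 3.916.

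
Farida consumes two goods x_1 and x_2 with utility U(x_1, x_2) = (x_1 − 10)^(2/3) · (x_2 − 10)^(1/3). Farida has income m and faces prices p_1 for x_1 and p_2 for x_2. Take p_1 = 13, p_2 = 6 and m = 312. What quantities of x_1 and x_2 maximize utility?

x_1* = 16.2564, x_2* = 16.7778

This is Cobb-Douglas in (x_1−10, x_2−10): tangency gives 2/3·p_2·(x_2−10) = 1/3·p_1·(x_1−10).
Substituting into the budget: x_1* = 10 + 2/3·(m − 10·p_1 − 10·p_2)/p_1, and x_2* = 10 + 1/3·(…)/p_2.
Discretionary income = 312 − 10·13 − 10·6 = 122; x_1* = 10 + 2/3·122/13 = 16.2564; x_2* = 10 + 1/3·122/6 = 16.7778.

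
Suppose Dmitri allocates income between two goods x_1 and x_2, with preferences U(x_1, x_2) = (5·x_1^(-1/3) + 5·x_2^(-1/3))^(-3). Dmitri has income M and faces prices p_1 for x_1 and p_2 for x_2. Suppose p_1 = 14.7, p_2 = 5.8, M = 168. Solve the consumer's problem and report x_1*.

Numerically x_2/x_1 = 2.008709, so x_1* = 168/(14.7 + 5.8·2.008709) = 6.3756.

x_1* = 6.3756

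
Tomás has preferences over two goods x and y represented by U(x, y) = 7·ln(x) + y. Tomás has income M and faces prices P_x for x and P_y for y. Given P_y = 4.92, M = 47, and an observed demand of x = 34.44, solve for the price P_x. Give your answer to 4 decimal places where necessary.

MU_x = 7/x, MU_y = 1. Tangency: 7/x = P_x/P_y.
So x*(P_x,P_y) = 7·P_y/P_x, independent of income; and y* = (M − 7·P_y)/P_y.
Set x* = 34.44 in the demand function and solve for P_x: P_x = 1.

P_x = 1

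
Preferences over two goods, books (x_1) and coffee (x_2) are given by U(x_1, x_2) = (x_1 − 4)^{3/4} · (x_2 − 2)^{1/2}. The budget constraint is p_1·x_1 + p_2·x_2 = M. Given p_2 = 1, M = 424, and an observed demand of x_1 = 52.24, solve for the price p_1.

p_1 = 5

Let x_1' = x_1−4, x_2' = x_2−2. MRS = (3/2)·x_2'/x_1' = p_1/p_2.
Substituting into the budget: x_1* = 4 + 0.6·(M − 4·p_1 − 2·p_2)/p_1, and x_2* = 2 + 0.4·(…)/p_2.
Set x_1* = 52.24 in the demand function and solve for p_1: p_1 = 5.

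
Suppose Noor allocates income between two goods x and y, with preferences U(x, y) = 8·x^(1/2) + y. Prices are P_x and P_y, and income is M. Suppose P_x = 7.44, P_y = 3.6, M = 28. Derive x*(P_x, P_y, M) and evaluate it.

x* = 3.7461

Set MRS = P_x/P_y: 4·x^(−1/2) = P_x/P_y.
Solve: √x = 4·P_y/P_x, so x*(P_x,P_y) = (4·P_y/P_x)², and y* = (M − P_x·x*)/P_y.
Plugging in: x* = (4·3.6/7.44)² = 3.7461.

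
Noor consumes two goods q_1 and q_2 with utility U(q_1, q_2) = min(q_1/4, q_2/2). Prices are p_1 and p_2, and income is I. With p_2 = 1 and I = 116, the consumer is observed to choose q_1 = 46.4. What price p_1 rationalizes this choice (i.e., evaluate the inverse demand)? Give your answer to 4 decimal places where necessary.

With perfect complements, no substitution: consume in ratio q_1:q_2 = 4:2.
Budget: p_1·q_1 + p_2·(1/2)·q_1 = I, so (4·p_1 + 2·p_2)·q_1 = 4·I.
Demand: q_1*(p_1,p_2,I) = 4·I/(4·p_1 + 2·p_2), q_2* = 2·I/(4·p_1 + 2·p_2).
Set q_1* = 46.4 in the demand function and solve for p_1: p_1 = 2.

p_1 = 2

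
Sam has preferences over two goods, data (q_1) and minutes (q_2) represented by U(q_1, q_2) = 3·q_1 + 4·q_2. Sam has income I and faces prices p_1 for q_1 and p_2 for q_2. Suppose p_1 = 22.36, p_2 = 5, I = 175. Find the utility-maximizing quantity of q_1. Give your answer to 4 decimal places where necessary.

q_1* = 0

Perfect substitutes: compare marginal utility per dollar. 3/p_1 vs 4/p_2 → 0.1342 vs 0.8.
q_2 gives more utility per dollar, so spend all income on q_2: q_2* = I/p_2, q_1* = 0.
Numerically: q_1* = 0, q_2* = 35.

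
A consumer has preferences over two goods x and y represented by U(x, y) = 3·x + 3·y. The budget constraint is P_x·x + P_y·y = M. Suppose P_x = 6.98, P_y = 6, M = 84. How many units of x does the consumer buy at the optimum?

x* = 0

Linear utility — the consumer picks whichever good has higher MU/price: 3/6.98 = 0.4298 vs 3/6 = 0.5.
y gives more utility per dollar, so spend all income on y: y* = M/P_y, x* = 0.
Numerically: x* = 0, y* = 14.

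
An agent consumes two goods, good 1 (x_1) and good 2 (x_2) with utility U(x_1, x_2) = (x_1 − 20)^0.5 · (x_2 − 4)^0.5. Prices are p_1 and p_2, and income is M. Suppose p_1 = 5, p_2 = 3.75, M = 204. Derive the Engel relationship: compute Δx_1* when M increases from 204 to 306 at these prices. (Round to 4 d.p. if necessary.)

This is Cobb-Douglas in (x_1−20, x_2−4): tangency gives 0.5·p_2·(x_2−4) = 0.5·p_1·(x_1−20).
After buying the subsistence bundle (20, 4), a share 0.5 of the remaining income goes to x_1: x_1* = 20 + 0.5·(M − 20p_1 − 4p_2)/p_1.
Discretionary income = 204 − 20·5 − 4·3.75 = 89; x_1* = 20 + 0.5·89/5 = 28.9.
At M' = 306: x_1* = 39.1. Change: 39.1 − 28.9 = 10.2.

Δx_1* = 10.2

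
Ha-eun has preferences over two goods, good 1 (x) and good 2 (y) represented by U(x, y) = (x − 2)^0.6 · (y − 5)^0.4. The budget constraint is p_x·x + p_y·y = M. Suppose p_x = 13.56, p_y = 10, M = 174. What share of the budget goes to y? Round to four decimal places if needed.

share on y = 0.5101

This is Cobb-Douglas in (x−2, y−5): tangency gives 0.6·p_y·(y−5) = 0.4·p_x·(x−2).
Substituting into the budget: x* = 2 + 0.6·(M − 2·p_x − 5·p_y)/p_x, and y* = 5 + 0.4·(…)/p_y.
Discretionary income = 174 − 2·13.56 − 5·10 = 96.88; x* = 2 + 0.6·96.88/13.56 = 6.2867; y* = 5 + 0.4·96.88/10 = 8.8752.
Expenditure on y: 10·8.8752 = 88.752; share = 0.5101.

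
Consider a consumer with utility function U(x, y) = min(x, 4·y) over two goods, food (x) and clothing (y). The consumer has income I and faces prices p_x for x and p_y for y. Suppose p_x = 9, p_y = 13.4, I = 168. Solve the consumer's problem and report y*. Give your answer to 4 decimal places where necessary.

y* = 3.4008

Leontief preferences: the optimum is at the kink where x/4 = y/1, i.e. y = (1/4)·x.
Budget: p_x·x + p_y·(1/4)·x = I, so (4·p_x + p_y)·x = 4·I.
Demand: x*(p_x,p_y,I) = 4·I/(4·p_x + p_y), y* = I/(4·p_x + p_y).
Here 4·9 + 13.4 = 49.4, giving y* = 3.4008.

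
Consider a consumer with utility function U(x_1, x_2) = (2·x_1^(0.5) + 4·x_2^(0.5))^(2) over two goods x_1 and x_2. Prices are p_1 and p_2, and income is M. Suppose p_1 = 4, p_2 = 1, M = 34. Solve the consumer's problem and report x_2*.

x_2* = 32

With the ratio pinned down, the budget gives x_1* = M/(p_1 + p_2·(x_2/x_1)) and x_2* = (x_2/x_1)·x_1*.
Numerically x_2/x_1 = 64, so x_1* = 34/(4 + 1·64) = 0.5 and x_2* = 64·0.5 = 32.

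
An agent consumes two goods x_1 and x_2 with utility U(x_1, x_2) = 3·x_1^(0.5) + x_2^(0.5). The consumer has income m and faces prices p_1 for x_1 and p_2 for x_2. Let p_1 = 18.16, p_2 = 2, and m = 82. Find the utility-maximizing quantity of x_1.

x_1* = 2.2477

With the ratio pinned down, the budget gives x_1* = m/(p_1 + p_2·(x_2/x_1)) and x_2* = (x_2/x_1)·x_1*.
Numerically x_2/x_1 = 9.160711, so x_1* = 82/(18.16 + 2·9.160711) = 2.2477.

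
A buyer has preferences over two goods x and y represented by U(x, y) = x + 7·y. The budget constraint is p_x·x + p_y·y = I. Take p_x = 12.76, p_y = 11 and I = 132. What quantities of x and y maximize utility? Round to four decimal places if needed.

x* = 0, y* = 12

y gives more utility per dollar, so spend all income on y: y* = I/p_y, x* = 0.
Numerically: x* = 0, y* = 12.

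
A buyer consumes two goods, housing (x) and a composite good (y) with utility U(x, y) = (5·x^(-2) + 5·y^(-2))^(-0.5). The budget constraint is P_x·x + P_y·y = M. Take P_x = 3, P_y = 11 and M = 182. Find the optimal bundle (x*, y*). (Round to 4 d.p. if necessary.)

MU_x ∝ 5·x^(-3), MU_y ∝ 5·y^(-3), so MRS = (y/x)^(3) = P_x/P_y.
Solve for the ratio: y/x = [P_x/P_y]^(1/3).
With the ratio pinned down, the budget gives x* = M/(P_x + P_y·(y/x)) and y* = (y/x)·x*.
Numerically y/x = 0.648499, so x* = 182/(3 + 11·0.648499) = 17.9602 and y* = 0.648499·17.9602 = 11.6472.

x* = 17.9602, y* = 11.6472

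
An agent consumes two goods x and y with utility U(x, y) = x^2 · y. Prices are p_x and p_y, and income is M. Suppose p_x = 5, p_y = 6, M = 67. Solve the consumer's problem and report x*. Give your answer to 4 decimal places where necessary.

MU_x/MU_y = (2·y)/(x); tangency sets this equal to p_x/p_y.
So 2·p_y·y = p_x·x; combined with the budget, a share 2/3 of income goes to x.
Demand: x*(p_x,p_y,M) = 2/3·M/p_x and y* = 1/3·M/p_y.
At p_x=5, p_y=6, M=67: x* = 2/3·67/5 = 8.9333.

x* = 8.9333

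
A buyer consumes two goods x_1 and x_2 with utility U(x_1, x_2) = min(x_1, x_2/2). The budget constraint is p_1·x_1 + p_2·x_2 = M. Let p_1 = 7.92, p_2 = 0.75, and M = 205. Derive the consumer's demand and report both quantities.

Demand: x_1*(p_1,p_2,M) = M/(p_1 + 2·p_2), x_2* = 2·M/(p_1 + 2·p_2).
Here 7.92 + 2·0.75 = 9.42, giving x_1* = 21.7622 and x_2* = 43.5244.

x_1* = 21.7622, x_2* = 43.5244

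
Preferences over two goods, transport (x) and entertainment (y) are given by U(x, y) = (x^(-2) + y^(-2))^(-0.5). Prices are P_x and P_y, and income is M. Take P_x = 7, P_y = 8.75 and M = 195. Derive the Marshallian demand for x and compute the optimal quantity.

From the CES first-order condition, (y/x)^(3) = P_x/P_y.
Hence y/x = (P_x/P_y)^(1/(3)), i.e. raised to the 1/3 power.
Substitute y = (y/x)·x into the budget: x* = M/(P_x + P_y·(y/x)).
Numerically y/x = 0.928318, so x* = 195/(7 + 8.75·0.928318) = 12.8945.

x* = 12.8945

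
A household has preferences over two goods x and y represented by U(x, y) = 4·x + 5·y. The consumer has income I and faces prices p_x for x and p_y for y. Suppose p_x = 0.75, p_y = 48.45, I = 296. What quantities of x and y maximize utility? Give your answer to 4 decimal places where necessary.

Linear utility — the consumer picks whichever good has higher MU/price: 4/0.75 = 5.3333 vs 5/48.45 = 0.1032.
x gives more utility per dollar, so spend all income on x: x* = I/p_x, y* = 0.
Numerically: x* = 394.6667, y* = 0.

x* = 394.6667, y* = 0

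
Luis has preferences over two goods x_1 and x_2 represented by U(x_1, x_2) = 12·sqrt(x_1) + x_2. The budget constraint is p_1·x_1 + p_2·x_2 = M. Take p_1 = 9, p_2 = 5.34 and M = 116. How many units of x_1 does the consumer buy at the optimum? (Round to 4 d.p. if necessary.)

x_1* = 12.6736

Set MRS = p_1/p_2: 6·x_1^(−1/2) = p_1/p_2.
Solve: √x_1 = 6·p_2/p_1, so x_1*(p_1,p_2) = (6·p_2/p_1)², and x_2* = (M − p_1·x_1*)/p_2.
Plugging in: x_1* = (6·5.34/9)² = 12.6736.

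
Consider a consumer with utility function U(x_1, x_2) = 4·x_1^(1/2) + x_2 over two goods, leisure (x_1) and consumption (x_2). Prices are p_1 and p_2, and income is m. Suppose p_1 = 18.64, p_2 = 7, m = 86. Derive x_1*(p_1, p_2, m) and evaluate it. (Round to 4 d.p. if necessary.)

x_1* = 0.5641

Utility is quasi-linear in x_2; the FOC for x_1 is 2/√x_1 = p_1/p_2.
Solve: √x_1 = 2·p_2/p_1, so x_1*(p_1,p_2) = (2·p_2/p_1)², and x_2* = (m − p_1·x_1*)/p_2.
Plugging in: x_1* = (2·7/18.64)² = 0.5641.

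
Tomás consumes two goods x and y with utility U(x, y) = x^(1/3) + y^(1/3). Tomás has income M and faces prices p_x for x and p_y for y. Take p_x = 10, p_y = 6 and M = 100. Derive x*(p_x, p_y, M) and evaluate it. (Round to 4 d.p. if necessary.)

x* = 4.3649

With the ratio pinned down, the budget gives x* = M/(p_x + p_y·(y/x)) and y* = (y/x)·x*.
Numerically y/x = 2.151657, so x* = 100/(10 + 6·2.151657) = 4.3649.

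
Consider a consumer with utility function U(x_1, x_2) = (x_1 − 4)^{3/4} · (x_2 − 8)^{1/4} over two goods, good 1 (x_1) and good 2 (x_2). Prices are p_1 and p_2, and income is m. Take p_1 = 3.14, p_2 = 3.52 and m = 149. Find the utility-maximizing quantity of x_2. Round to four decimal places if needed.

x_2* = 15.6903

This is Cobb-Douglas in (x_1−4, x_2−8): tangency gives 0.75·p_2·(x_2−8) = 0.25·p_1·(x_1−4).
After buying the subsistence bundle (4, 8), a share 0.75 of the remaining income goes to x_1: x_1* = 4 + 0.75·(m − 4p_1 − 8p_2)/p_1.
Discretionary income = 149 − 4·3.14 − 8·3.52 = 108.28; x_2* = 8 + 0.25·108.28/3.52 = 15.6903.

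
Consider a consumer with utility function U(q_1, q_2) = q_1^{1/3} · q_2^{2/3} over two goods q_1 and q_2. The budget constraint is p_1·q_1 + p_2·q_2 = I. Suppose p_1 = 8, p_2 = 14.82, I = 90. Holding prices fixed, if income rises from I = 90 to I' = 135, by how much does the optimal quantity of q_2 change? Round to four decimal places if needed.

Δq_2* = 2.0243

Demand: q_1*(p_1,p_2,I) = 1/3·I/p_1 and q_2* = 2/3·I/p_2.
At p_1=8, p_2=14.82, I=90: q_2* = 2/3·90/14.82 = 4.0486.
At I' = 135: q_2* = 6.0729. Change: 6.0729 − 4.0486 = 2.0243.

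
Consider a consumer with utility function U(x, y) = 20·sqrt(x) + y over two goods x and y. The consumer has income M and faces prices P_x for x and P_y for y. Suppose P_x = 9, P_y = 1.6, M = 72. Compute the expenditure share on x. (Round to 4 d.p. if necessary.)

MU_x = 10/√x, MU_y = 1. Tangency: 10/√x = P_x/P_y.
Solve: √x = 10·P_y/P_x, so x*(P_x,P_y) = (10·P_y/P_x)², and y* = (M − P_x·x*)/P_y.
Plugging in: x* = (10·1.6/9)² = 3.1605, y* = 27.2222.
Expenditure on x: 9·3.1605 = 28.4444; share = 0.3951.

share on x = 0.3951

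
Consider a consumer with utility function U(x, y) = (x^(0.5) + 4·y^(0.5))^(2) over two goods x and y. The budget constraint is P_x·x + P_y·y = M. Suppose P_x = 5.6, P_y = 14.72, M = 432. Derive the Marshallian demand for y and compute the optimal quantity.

Numerically y/x = 2.31569, so x* = 432/(5.6 + 14.72·2.31569) = 10.8852 and y* = 2.31569·10.8852 = 25.2067.

y* = 25.2067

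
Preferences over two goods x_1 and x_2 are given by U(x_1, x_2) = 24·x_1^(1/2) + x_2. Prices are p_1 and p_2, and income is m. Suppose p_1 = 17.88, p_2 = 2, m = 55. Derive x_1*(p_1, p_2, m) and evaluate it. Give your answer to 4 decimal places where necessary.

x_1* = 1.8017

Thus x_1* = (12·p_2/p_1)² — independent of m — with the rest of income spent on x_2.
Plugging in: x_1* = (12·2/17.88)² = 1.8017.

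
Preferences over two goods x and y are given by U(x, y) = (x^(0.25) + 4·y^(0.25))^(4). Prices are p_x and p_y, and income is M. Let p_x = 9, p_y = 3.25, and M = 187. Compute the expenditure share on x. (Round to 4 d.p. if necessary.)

share on x = 0.1008

MU_x ∝ x^(-0.75), MU_y ∝ 4·y^(-0.75), so MRS = (1/4)·(y/x)^(0.75) = p_x/p_y.
Hence y/x = (4·p_x/p_y)^(1/(0.75)), i.e. raised to the 4/3 power.
Substitute y = (y/x)·x into the budget: x* = M/(p_x + p_y·(y/x)).
Numerically y/x = 24.692147, so x* = 187/(9 + 3.25·24.692147) = 2.0953 and y* = 24.692147·2.0953 = 51.7362.
Expenditure on x: 9·2.0953 = 18.8573; share = 0.1008.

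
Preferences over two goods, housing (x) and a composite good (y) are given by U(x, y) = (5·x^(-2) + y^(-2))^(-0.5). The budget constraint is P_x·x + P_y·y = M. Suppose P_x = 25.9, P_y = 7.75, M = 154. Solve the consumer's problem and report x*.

x* = 4.7129

MU_x ∝ 5·x^(-3), MU_y ∝ y^(-3), so MRS = 5·(y/x)^(3) = P_x/P_y.
Solve for the ratio: y/x = [(1/5)·P_x/P_y]^(1/3).
Substitute y = (y/x)·x into the budget: x* = M/(P_x + P_y·(y/x)).
Numerically y/x = 0.874331, so x* = 154/(25.9 + 7.75·0.874331) = 4.7129.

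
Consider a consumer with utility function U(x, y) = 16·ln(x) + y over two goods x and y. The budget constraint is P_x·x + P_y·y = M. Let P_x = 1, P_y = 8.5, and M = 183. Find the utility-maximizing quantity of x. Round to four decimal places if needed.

x* = 136

Set MRS = P_x/P_y: (16/x)/1 = P_x/P_y.
So x*(P_x,P_y) = 16·P_y/P_x, independent of income; and y* = (M − 16·P_y)/P_y.
At the given prices: x* = 16·8.5/1 = 136.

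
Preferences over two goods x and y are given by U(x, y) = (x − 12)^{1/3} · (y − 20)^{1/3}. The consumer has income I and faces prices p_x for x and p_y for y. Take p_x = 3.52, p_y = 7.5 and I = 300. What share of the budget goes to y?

share on y = 0.6796

Let x' = x−12, y' = y−20. MRS = y'/x' = p_x/p_y.
Substituting into the budget: x* = 12 + 0.5·(I − 12·p_x − 20·p_y)/p_x, and y* = 20 + 0.5·(…)/p_y.
Discretionary income = 300 − 12·3.52 − 20·7.5 = 107.76; x* = 12 + 0.5·107.76/3.52 = 27.3068; y* = 20 + 0.5·107.76/7.5 = 27.184.
Expenditure on y: 7.5·27.184 = 203.88; share = 0.6796.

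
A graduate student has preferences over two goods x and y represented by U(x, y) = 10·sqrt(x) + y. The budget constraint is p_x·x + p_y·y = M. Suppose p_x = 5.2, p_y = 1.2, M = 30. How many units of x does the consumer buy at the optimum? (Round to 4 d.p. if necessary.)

MU_x = 5/√x, MU_y = 1. Tangency: 5/√x = p_x/p_y.
Solve: √x = 5·p_y/p_x, so x*(p_x,p_y) = (5·p_y/p_x)², and y* = (M − p_x·x*)/p_y.
Plugging in: x* = (5·1.2/5.2)² = 1.3314.

x* = 1.3314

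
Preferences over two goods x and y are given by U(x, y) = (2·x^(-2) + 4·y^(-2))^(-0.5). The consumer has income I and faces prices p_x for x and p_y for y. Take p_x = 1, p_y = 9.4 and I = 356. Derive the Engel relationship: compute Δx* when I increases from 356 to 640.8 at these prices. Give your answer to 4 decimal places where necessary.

Δx* = 43.0751

MU_x ∝ 2·x^(-3), MU_y ∝ 4·y^(-3), so MRS = (1/2)·(y/x)^(3) = p_x/p_y.
Hence y/x = (2·p_x/p_y)^(1/(3)), i.e. raised to the 1/3 power.
Substitute y = (y/x)·x into the budget: x* = I/(p_x + p_y·(y/x)).
Numerically y/x = 0.59699, so x* = 356/(1 + 9.4·0.59699) = 53.8439.
At I' = 640.8: x* = 96.9189. Change: 96.9189 − 53.8439 = 43.0751.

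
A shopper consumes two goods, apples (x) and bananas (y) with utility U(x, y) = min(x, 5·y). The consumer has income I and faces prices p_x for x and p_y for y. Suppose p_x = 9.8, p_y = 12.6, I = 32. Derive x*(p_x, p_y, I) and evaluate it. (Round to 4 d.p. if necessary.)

With perfect complements, no substitution: consume in ratio x:y = 5:1.
Budget: p_x·x + p_y·(1/5)·x = I, so (5·p_x + p_y)·x = 5·I.
Demand: x*(p_x,p_y,I) = 5·I/(5·p_x + p_y), y* = I/(5·p_x + p_y).
Here 5·9.8 + 12.6 = 61.6, giving x* = 2.5974.

x* = 2.5974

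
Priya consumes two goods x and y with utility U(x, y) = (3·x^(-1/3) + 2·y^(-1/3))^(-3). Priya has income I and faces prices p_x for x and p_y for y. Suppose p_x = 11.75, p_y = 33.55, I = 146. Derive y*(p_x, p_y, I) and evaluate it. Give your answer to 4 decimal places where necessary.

y* = 2.1304

Substitute y = (y/x)·x into the budget: x* = I/(p_x + p_y·(y/x)).
Numerically y/x = 0.335885, so x* = 146/(11.75 + 33.55·0.335885) = 6.3426 and y* = 0.335885·6.3426 = 2.1304.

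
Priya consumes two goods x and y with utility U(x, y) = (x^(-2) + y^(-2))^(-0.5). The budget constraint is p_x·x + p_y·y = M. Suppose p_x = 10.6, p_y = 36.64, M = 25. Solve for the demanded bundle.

x* = 0.7177, y* = 0.4747

MU_x ∝ x^(-3), MU_y ∝ y^(-3), so MRS = (y/x)^(3) = p_x/p_y.
Solve for the ratio: y/x = [p_x/p_y]^(1/3).
With the ratio pinned down, the budget gives x* = M/(p_x + p_y·(y/x)) and y* = (y/x)·x*.
Numerically y/x = 0.661379, so x* = 25/(10.6 + 36.64·0.661379) = 0.7177 and y* = 0.661379·0.7177 = 0.4747.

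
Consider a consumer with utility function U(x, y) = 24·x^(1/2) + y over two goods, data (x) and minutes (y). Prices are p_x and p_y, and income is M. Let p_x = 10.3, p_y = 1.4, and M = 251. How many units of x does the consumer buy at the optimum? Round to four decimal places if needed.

Solve: √x = 12·p_y/p_x, so x*(p_x,p_y) = (12·p_y/p_x)², and y* = (M − p_x·x*)/p_y.
Plugging in: x* = (12·1.4/10.3)² = 2.6604.

x* = 2.6604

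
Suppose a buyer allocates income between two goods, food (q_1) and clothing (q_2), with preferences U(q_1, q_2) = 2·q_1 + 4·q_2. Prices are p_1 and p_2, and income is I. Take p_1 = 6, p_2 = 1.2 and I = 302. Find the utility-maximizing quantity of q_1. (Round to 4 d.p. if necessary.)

Perfect substitutes: compare marginal utility per dollar. 2/p_1 vs 4/p_2 → 0.3333 vs 3.3333.
q_2 gives more utility per dollar, so spend all income on q_2: q_2* = I/p_2, q_1* = 0.
Numerically: q_1* = 0, q_2* = 251.6667.

q_1* = 0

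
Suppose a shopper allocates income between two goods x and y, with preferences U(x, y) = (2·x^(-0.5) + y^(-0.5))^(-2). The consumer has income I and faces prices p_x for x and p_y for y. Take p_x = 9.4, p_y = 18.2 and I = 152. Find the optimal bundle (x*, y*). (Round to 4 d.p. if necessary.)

x* = 9.0581, y* = 3.6733

From the CES first-order condition, 2·(y/x)^(1.5) = p_x/p_y.
Solve for the ratio: y/x = [(1/2)·p_x/p_y]^(2/3).
Substitute y = (y/x)·x into the budget: x* = I/(p_x + p_y·(y/x)).
Numerically y/x = 0.405525, so x* = 152/(9.4 + 18.2·0.405525) = 9.0581 and y* = 0.405525·9.0581 = 3.6733.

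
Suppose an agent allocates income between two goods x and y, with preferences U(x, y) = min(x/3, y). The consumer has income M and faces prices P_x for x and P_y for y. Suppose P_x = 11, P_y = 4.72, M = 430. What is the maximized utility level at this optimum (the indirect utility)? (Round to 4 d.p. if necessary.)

Demand: x*(P_x,P_y,M) = 3·M/(3·P_x + P_y), y* = M/(3·P_x + P_y).
Here 3·11 + 4.72 = 37.72, giving x* = 34.1994 and y* = 11.3998.
Utility at the optimum: U(34.1994, 11.3998) = 11.3998.

V = 11.3998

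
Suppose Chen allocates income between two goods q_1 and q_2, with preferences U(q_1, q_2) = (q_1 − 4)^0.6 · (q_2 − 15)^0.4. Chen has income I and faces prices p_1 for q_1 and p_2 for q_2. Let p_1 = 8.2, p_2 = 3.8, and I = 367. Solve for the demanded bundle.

MRS = (3/2)·(q_2−15)/(q_1−4). Tangency with p_1/p_2 gives q_2−15 = (2/3)·(p_1/p_2)·(q_1−4).
Substituting into the budget: q_1* = 4 + 0.6·(I − 4·p_1 − 15·p_2)/p_1, and q_2* = 15 + 0.4·(…)/p_2.
Discretionary income = 367 − 4·8.2 − 15·3.8 = 277.2; q_1* = 4 + 0.6·277.2/8.2 = 24.2829; q_2* = 15 + 0.4·277.2/3.8 = 44.1789.

q_1* = 24.2829, q_2* = 44.1789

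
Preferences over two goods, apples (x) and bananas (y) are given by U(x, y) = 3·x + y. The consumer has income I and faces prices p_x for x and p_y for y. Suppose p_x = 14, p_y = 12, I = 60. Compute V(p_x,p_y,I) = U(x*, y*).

Linear utility — the consumer picks whichever good has higher MU/price: 3/14 = 0.2143 vs 1/12 = 0.0833.
x gives more utility per dollar, so spend all income on x: x* = I/p_x, y* = 0.
Numerically: x* = 4.2857, y* = 0.
Utility at the optimum: U(4.2857, 0) = 12.8571.

V = 12.8571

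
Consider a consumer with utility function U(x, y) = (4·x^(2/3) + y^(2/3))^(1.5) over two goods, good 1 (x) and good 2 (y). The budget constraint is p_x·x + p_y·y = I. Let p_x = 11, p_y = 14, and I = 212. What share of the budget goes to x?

MU_x ∝ 4·x^(-1/3), MU_y ∝ y^(-1/3), so MRS = 4·(y/x)^(1/3) = p_x/p_y.
Hence y/x = ((1/4)·p_x/p_y)^(1/(1/3)), i.e. raised to the 3 power.
Substitute y = (y/x)·x into the budget: x* = I/(p_x + p_y·(y/x)).
Numerically y/x = 0.007579, so x* = 212/(11 + 14·0.007579) = 19.0886 and y* = 0.007579·19.0886 = 0.1447.
Expenditure on x: 11·19.0886 = 209.9746; share = 0.9904.

share on x = 0.9904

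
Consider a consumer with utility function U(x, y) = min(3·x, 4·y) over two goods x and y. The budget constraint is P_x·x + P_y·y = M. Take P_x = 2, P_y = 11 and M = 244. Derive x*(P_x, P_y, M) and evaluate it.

With perfect complements, no substitution: consume in ratio x:y = 4:3.
Budget: P_x·x + P_y·(3/4)·x = M, so (4·P_x + 3·P_y)·x = 4·M.
Demand: x*(P_x,P_y,M) = 4·M/(4·P_x + 3·P_y), y* = 3·M/(4·P_x + 3·P_y).
Here 4·2 + 3·11 = 41, giving x* = 23.8049.

x* = 23.8049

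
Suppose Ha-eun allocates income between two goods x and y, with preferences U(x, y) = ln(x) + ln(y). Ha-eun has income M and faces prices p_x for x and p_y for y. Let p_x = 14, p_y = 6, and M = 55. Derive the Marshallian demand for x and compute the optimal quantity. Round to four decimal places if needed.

The MRS is y/x. Set MRS = p_x/p_y.
So p_y·y = p_x·x; combined with the budget, a share 0.5 of income goes to x.
Demand: x*(p_x,p_y,M) = 0.5·M/p_x and y* = 0.5·M/p_y.
At p_x=14, p_y=6, M=55: x* = 0.5·55/14 = 1.9643.

x* = 1.9643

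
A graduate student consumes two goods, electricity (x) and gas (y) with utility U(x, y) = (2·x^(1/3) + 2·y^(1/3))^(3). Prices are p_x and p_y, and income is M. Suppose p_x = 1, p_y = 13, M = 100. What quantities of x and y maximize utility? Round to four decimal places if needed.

x* = 78.2871, y* = 1.6702

MU_x ∝ 2·x^(-2/3), MU_y ∝ 2·y^(-2/3), so MRS = (y/x)^(2/3) = p_x/p_y.
Hence y/x = (p_x/p_y)^(1/(2/3)), i.e. raised to the 1.5 power.
With the ratio pinned down, the budget gives x* = M/(p_x + p_y·(y/x)) and y* = (y/x)·x*.
Numerically y/x = 0.021335, so x* = 100/(1 + 13·0.021335) = 78.2871 and y* = 0.021335·78.2871 = 1.6702.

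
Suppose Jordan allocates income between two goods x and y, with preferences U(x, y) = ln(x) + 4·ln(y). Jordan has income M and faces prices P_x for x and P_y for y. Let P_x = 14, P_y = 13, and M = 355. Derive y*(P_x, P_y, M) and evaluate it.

y* = 21.8462

MU_x/MU_y = (y)/(4·x); tangency sets this equal to P_x/P_y.
Rearranging, P_y·y = 4·P_x·x. Substituting into the budget gives P_x·x·(1 + 4) = M.
Demand: x*(P_x,P_y,M) = 0.2·M/P_x and y* = 0.8·M/P_y.
At P_x=14, P_y=13, M=355: y* = 0.8·355/13 = 21.8462.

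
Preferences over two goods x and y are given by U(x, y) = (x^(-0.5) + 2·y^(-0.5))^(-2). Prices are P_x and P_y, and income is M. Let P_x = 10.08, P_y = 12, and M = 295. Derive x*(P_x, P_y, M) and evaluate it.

x* = 10.9104

From the CES first-order condition, (1/2)·(y/x)^(1.5) = P_x/P_y.
Solve for the ratio: y/x = [2·P_x/P_y]^(2/3).
With the ratio pinned down, the budget gives x* = M/(P_x + P_y·(y/x)) and y* = (y/x)·x*.
Numerically y/x = 1.413208, so x* = 295/(10.08 + 12·1.413208) = 10.9104.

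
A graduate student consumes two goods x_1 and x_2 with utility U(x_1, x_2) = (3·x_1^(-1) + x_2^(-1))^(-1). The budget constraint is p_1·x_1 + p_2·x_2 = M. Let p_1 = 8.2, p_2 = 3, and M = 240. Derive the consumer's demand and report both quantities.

MRS = MU_x_1/MU_x_2 = 3·(x_2/x_1)^(2). Set equal to p_1/p_2.
Hence x_2/x_1 = ((1/3)·p_1/p_2)^(1/(2)), i.e. raised to the 0.5 power.
Substitute x_2 = (x_2/x_1)·x_1 into the budget: x_1* = M/(p_1 + p_2·(x_2/x_1)).
Numerically x_2/x_1 = 0.954521, so x_1* = 240/(8.2 + 3·0.954521) = 21.6928 and x_2* = 0.954521·21.6928 = 20.7063.

x_1* = 21.6928, x_2* = 20.7063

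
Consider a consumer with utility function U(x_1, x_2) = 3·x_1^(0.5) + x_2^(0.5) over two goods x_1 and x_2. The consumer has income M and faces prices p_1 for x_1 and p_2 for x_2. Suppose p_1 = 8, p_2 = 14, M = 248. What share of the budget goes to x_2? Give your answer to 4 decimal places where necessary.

From the CES first-order condition, 3·(x_2/x_1)^(0.5) = p_1/p_2.
Hence x_2/x_1 = ((1/3)·p_1/p_2)^(1/(0.5)), i.e. raised to the 2 power.
With the ratio pinned down, the budget gives x_1* = M/(p_1 + p_2·(x_2/x_1)) and x_2* = (x_2/x_1)·x_1*.
Numerically x_2/x_1 = 0.036281, so x_1* = 248/(8 + 14·0.036281) = 29.1493 and x_2* = 0.036281·29.1493 = 1.0576.
Expenditure on x_2: 14·1.0576 = 14.806; share = 0.0597.

share on x_2 = 0.0597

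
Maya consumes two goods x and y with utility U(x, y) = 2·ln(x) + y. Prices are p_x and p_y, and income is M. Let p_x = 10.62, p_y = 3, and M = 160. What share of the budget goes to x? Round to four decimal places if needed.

So x*(p_x,p_y) = 2·p_y/p_x, independent of income; and y* = (M − 2·p_y)/p_y.
At the given prices: x* = 2·3/10.62 = 0.565, and y* = 51.3333.
Expenditure on x: 10.62·0.565 = 6; share = 0.0375.

share on x = 0.0375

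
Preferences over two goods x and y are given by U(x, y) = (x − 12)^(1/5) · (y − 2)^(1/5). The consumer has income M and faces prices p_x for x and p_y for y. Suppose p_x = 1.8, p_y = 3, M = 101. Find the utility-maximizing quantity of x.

x* = 32.3889

This is Cobb-Douglas in (x−12, y−2): tangency gives 0.2·p_y·(y−2) = 0.2·p_x·(x−12).
Substituting into the budget: x* = 12 + 0.5·(M − 12·p_x − 2·p_y)/p_x, and y* = 2 + 0.5·(…)/p_y.
Discretionary income = 101 − 12·1.8 − 2·3 = 73.4; x* = 12 + 0.5·73.4/1.8 = 32.3889.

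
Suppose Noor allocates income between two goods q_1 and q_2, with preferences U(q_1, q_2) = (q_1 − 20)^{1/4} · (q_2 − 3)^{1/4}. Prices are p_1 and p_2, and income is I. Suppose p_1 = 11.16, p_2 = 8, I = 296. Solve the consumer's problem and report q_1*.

Let q_1' = q_1−20, q_2' = q_2−3. MRS = q_2'/q_1' = p_1/p_2.
After buying the subsistence bundle (20, 3), a share 0.5 of the remaining income goes to q_1: q_1* = 20 + 0.5·(I − 20p_1 − 3p_2)/p_1.
Discretionary income = 296 − 20·11.16 − 3·8 = 48.8; q_1* = 20 + 0.5·48.8/11.16 = 22.1864.

q_1* = 22.1864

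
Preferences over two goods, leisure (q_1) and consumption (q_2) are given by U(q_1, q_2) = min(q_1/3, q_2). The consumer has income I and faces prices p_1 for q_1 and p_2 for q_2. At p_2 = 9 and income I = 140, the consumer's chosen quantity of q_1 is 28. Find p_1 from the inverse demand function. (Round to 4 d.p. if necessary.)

p_1 = 2

With perfect complements, no substitution: consume in ratio q_1:q_2 = 3:1.
Budget: p_1·q_1 + p_2·(1/3)·q_1 = I, so (3·p_1 + p_2)·q_1 = 3·I.
Demand: q_1*(p_1,p_2,I) = 3·I/(3·p_1 + p_2), q_2* = I/(3·p_1 + p_2).
Set q_1* = 28 in the demand function and solve for p_1: p_1 = 2.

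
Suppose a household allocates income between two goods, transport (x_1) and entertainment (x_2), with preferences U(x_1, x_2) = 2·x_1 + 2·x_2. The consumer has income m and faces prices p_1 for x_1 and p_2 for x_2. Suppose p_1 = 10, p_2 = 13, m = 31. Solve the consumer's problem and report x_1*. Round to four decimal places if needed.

x_1* = 3.1

Perfect substitutes: compare marginal utility per dollar. 2/p_1 vs 2/p_2 → 0.2 vs 0.1538.
x_1 gives more utility per dollar, so spend all income on x_1: x_1* = m/p_1, x_2* = 0.
Numerically: x_1* = 3.1, x_2* = 0.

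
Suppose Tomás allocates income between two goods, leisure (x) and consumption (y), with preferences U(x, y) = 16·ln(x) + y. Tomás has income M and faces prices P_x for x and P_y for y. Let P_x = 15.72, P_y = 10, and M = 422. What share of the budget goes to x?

share on x = 0.3791

Set MRS = P_x/P_y: (16/x)/1 = P_x/P_y.
So x*(P_x,P_y) = 16·P_y/P_x, independent of income; and y* = (M − 16·P_y)/P_y.
At the given prices: x* = 16·10/15.72 = 10.1781, and y* = 26.2.
Expenditure on x: 15.72·10.1781 = 160; share = 0.3791.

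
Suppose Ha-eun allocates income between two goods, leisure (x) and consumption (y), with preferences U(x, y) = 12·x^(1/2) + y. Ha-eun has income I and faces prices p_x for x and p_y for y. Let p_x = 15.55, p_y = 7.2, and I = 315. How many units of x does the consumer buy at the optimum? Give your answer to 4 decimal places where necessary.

x* = 7.718

MU_x = 6/√x, MU_y = 1. Tangency: 6/√x = p_x/p_y.
Thus x* = (6·p_y/p_x)² — independent of I — with the rest of income spent on y.
Plugging in: x* = (6·7.2/15.55)² = 7.718.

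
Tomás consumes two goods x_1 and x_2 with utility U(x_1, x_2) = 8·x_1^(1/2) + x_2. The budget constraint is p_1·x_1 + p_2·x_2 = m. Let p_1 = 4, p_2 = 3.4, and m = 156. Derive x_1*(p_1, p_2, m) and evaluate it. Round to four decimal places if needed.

x_1* = 11.56

MU_x_1 = 4/√x_1, MU_x_2 = 1. Tangency: 4/√x_1 = p_1/p_2.
Solve: √x_1 = 4·p_2/p_1, so x_1*(p_1,p_2) = (4·p_2/p_1)², and x_2* = (m − p_1·x_1*)/p_2.
Plugging in: x_1* = (4·3.4/4)² = 11.56.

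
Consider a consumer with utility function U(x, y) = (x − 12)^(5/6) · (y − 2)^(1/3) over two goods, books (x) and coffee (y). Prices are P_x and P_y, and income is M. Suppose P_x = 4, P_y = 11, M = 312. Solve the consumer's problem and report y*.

y* = 8.2857

This is Cobb-Douglas in (x−12, y−2): tangency gives 5/6·P_y·(y−2) = 1/3·P_x·(x−12).
After buying the subsistence bundle (12, 2), a share 5/7 of the remaining income goes to x: x* = 12 + 5/7·(M − 12P_x − 2P_y)/P_x.
Discretionary income = 312 − 12·4 − 2·11 = 242; y* = 2 + 2/7·242/11 = 8.2857.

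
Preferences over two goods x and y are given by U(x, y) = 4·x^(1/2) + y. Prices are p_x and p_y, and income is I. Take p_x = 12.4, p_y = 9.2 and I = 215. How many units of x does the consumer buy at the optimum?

MU_x = 2/√x, MU_y = 1. Tangency: 2/√x = p_x/p_y.
Solve: √x = 2·p_y/p_x, so x*(p_x,p_y) = (2·p_y/p_x)², and y* = (I − p_x·x*)/p_y.
Plugging in: x* = (2·9.2/12.4)² = 2.2019.

x* = 2.2019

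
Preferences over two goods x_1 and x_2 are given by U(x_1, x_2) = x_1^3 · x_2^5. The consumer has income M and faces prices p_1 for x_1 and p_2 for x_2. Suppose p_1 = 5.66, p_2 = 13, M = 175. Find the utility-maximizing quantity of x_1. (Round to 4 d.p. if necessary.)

x_1* = 11.5945

The MRS is (3/5)·x_2/x_1. Set MRS = p_1/p_2.
So 3·p_2·x_2 = 5·p_1·x_1; combined with the budget, a share 0.375 of income goes to x_1.
Demand: x_1*(p_1,p_2,M) = 0.375·M/p_1 and x_2* = 0.625·M/p_2.
At p_1=5.66, p_2=13, M=175: x_1* = 0.375·175/5.66 = 11.5945.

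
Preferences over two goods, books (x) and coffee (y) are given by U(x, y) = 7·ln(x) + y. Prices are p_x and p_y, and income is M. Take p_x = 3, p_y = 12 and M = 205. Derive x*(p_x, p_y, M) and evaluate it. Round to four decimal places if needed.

MU_x = 7/x, MU_y = 1. Tangency: 7/x = p_x/p_y.
So x*(p_x,p_y) = 7·p_y/p_x, independent of income; and y* = (M − 7·p_y)/p_y.
At the given prices: x* = 7·12/3 = 28.

x* = 28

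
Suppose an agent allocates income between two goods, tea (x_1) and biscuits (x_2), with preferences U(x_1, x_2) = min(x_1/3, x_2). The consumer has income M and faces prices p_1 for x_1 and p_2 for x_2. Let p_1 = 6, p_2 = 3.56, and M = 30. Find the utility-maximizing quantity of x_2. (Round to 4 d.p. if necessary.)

Leontief preferences: the optimum is at the kink where x_1/3 = x_2/1, i.e. x_2 = (1/3)·x_1.
Budget: p_1·x_1 + p_2·(1/3)·x_1 = M, so (3·p_1 + p_2)·x_1 = 3·M.
Demand: x_1*(p_1,p_2,M) = 3·M/(3·p_1 + p_2), x_2* = M/(3·p_1 + p_2).
Here 3·6 + 3.56 = 21.56, giving x_2* = 1.3915.

x_2* = 1.3915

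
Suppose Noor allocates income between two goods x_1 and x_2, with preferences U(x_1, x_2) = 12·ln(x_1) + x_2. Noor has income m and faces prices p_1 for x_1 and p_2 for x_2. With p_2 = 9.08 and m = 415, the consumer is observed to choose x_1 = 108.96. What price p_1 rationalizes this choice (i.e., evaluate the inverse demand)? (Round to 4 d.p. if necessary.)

p_1 = 1

Set MRS = p_1/p_2: (12/x_1)/1 = p_1/p_2.
So x_1*(p_1,p_2) = 12·p_2/p_1, independent of income; and x_2* = (m − 12·p_2)/p_2.
Set x_1* = 108.96 in the demand function and solve for p_1: p_1 = 1.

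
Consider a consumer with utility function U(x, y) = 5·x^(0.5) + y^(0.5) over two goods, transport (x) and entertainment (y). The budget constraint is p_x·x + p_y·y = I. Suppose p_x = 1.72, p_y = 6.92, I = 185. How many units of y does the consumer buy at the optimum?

y* = 0.2632

MRS = MU_x/MU_y = 5·(y/x)^(0.5). Set equal to p_x/p_y.
Hence y/x = ((1/5)·p_x/p_y)^(1/(0.5)), i.e. raised to the 2 power.
Substitute y = (y/x)·x into the budget: x* = I/(p_x + p_y·(y/x)).
Numerically y/x = 0.002471, so x* = 185/(1.72 + 6.92·0.002471) = 106.4993 and y* = 0.002471·106.4993 = 0.2632.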